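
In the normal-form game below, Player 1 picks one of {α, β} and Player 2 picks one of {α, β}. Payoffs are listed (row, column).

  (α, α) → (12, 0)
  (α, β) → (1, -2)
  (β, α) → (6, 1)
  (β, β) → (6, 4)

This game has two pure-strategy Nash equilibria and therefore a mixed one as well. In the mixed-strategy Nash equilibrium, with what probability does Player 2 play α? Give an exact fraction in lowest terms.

Player 2's mix q on α must make Player 1 indifferent between α and β.
Player 1's payoff from α: 12q + 1(1−q). From β: 6q + 6(1−q).
Set equal: 6q = 5(1−q) → q = 5/11.

5/11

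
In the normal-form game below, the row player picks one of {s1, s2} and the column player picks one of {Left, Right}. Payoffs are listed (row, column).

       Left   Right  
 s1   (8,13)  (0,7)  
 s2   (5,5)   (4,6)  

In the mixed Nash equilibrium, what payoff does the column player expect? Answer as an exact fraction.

43/7

The row player mixes with probability p on s1, chosen so the column player is indifferent: 13p + 5(1−p) = 7p + 6(1−p) gives p = 1/7.
The column player's expected payoff is 13·1/7 + 5·6/7 = 43/7.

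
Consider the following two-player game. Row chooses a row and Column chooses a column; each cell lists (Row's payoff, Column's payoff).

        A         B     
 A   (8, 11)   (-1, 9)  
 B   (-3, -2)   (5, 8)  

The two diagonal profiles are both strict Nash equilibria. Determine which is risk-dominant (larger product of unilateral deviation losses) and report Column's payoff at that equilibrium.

8

At both A: Row loses 8 − (-3) = 11 by deviating; Column loses 11 − 9 = 2. Product = 11·2 = 22.
At both B: Row loses 5 − (-1) = 6 by deviating; Column loses 8 − (-2) = 10. Product = 6·10 = 60.
60 > 22, so both B is risk-dominant. Column's payoff there is 8.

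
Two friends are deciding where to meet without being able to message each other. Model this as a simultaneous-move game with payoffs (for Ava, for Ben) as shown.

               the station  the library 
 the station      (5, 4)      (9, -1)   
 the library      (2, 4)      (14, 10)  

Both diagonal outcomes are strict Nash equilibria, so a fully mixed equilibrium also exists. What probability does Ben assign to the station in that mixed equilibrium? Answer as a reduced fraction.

Ben's mix q on the station must make Ava indifferent between the station and the library.
Ava's payoff from the station: 5q + 9(1−q). From the library: 2q + 14(1−q).
Set equal: 3q = 5(1−q) → q = 5/8.

5/8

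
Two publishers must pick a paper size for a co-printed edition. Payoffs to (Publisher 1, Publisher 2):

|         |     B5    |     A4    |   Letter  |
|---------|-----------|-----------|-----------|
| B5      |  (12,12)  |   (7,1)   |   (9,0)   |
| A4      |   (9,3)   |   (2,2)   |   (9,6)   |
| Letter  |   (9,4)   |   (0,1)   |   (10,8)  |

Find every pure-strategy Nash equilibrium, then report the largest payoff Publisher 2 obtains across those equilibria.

12

Both B5 is a pure NE (Publisher 1: 12 ≥ 9; Publisher 2: 12 ≥ 1). Publisher 2 gets 12.
Both Letter is a pure NE (Publisher 1: 10 ≥ 9; Publisher 2: 8 ≥ 4). Publisher 2 gets 8.
Every other cell has a profitable deviation for at least one player. Highest of {12, 8} is 12.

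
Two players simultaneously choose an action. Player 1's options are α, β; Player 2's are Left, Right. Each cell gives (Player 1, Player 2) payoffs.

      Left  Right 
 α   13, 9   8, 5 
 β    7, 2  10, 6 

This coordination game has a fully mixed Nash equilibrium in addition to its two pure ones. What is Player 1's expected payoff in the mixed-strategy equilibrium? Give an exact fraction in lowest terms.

37/4

Player 2 mixes with probability q on Left, chosen so Player 1 is indifferent: 13q + 8(1−q) = 7q + 10(1−q) gives q = 1/4.
Player 1's expected payoff (from either row, since indifferent) is 13·1/4 + 8·3/4 = 37/4.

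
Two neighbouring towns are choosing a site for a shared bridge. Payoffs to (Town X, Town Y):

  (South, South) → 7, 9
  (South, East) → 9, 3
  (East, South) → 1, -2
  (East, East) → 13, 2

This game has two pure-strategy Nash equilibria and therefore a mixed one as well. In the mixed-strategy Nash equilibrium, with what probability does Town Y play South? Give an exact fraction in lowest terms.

2/5

Town Y's mix q on South must make Town X indifferent between South and East.
Town X's payoff from South: 7q + 9(1−q). From East: 1q + 13(1−q).
Set equal: 6q = 4(1−q) → q = 4/10 = 2/5.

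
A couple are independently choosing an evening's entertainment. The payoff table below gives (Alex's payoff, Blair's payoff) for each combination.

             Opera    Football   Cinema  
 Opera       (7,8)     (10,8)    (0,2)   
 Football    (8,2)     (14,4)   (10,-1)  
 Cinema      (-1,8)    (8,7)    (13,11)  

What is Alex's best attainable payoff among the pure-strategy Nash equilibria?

14

Both Football is a pure NE (Alex: 14 ≥ 10; Blair: 4 ≥ 2). Alex gets 14.
Both Cinema is a pure NE (Alex: 13 ≥ 10; Blair: 11 ≥ 8). Alex gets 13.
Every other cell has a profitable deviation for at least one player. Highest of {14, 13} is 14.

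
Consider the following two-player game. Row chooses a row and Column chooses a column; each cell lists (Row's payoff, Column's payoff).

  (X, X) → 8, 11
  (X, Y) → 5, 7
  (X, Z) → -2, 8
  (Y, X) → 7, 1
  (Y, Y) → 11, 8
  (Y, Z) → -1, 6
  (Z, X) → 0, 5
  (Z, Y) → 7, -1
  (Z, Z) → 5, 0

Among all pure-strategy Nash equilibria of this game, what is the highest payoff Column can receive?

Both X is a pure NE (Row: 8 ≥ 7; Column: 11 ≥ 8). Column gets 11.
Both Y is a pure NE (Row: 11 ≥ 7; Column: 8 ≥ 6). Column gets 8.
Every other cell has a profitable deviation for at least one player. Highest of {11, 8} is 11.

11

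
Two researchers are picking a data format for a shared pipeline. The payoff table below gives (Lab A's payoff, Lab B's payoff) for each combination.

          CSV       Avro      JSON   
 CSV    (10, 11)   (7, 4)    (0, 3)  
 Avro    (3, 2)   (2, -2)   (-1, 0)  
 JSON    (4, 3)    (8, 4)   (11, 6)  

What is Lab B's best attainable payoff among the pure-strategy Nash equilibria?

11

Both CSV is a pure NE (Lab A: 10 ≥ 4; Lab B: 11 ≥ 4). Lab B gets 11.
Both JSON is a pure NE (Lab A: 11 ≥ 0; Lab B: 6 ≥ 4). Lab B gets 6.
Every other cell has a profitable deviation for at least one player. Highest of {11, 6} is 11.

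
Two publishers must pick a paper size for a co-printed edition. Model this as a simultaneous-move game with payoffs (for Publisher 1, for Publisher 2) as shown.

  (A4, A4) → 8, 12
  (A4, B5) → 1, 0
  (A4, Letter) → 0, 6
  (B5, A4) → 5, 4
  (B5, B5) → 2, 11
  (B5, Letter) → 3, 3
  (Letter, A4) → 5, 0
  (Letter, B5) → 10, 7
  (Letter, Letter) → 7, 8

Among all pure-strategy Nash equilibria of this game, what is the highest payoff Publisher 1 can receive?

Both A4 is a pure NE (Publisher 1: 8 ≥ 5; Publisher 2: 12 ≥ 6). Publisher 1 gets 8.
Both Letter is a pure NE (Publisher 1: 7 ≥ 3; Publisher 2: 8 ≥ 7). Publisher 1 gets 7.
Every other cell has a profitable deviation for at least one player. Highest of {8, 7} is 8.

8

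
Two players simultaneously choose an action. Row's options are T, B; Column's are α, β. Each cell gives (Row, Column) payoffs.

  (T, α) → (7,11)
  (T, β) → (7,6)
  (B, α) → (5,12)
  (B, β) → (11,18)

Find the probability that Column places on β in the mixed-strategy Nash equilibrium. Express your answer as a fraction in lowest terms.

1/3

Column's mix q on α must make Row indifferent between T and B.
Row's payoff from T: 7q + 7(1−q). From B: 5q + 11(1−q).
Set equal: 2q = 4(1−q) → q = 4/6 = 2/3.
Probability on β is 1 − 2/3 = 1/3.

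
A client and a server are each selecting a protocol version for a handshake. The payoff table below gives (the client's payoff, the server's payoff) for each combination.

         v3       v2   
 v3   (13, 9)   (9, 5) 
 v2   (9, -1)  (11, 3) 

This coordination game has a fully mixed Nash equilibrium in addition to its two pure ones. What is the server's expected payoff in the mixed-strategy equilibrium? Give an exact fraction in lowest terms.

The client mixes with probability p on v3, chosen so the server is indifferent: 9p + (-1)(1−p) = 5p + 3(1−p) gives p = 1/2.
The server's expected payoff is 9·1/2 + (-1)·1/2 = 4.

4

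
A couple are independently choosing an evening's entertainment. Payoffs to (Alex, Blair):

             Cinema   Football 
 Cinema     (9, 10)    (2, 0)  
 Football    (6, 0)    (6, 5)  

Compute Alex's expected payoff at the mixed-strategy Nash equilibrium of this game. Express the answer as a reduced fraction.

Blair mixes with probability q on Cinema, chosen so Alex is indifferent: 9q + 2(1−q) = 6q + 6(1−q) gives q = 4/7.
Alex's expected payoff (from either row, since indifferent) is 9·4/7 + 2·3/7 = 6.

6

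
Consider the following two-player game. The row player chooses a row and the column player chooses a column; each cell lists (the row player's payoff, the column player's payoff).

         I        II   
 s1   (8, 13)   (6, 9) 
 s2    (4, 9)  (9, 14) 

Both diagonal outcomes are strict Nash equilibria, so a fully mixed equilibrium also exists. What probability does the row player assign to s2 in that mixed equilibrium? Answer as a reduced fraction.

4/9

The row player's mix p on s1 must make the column player indifferent between I and II.
The column player's payoff from I: 13p + 9(1−p). From II: 9p + 14(1−p).
Set equal: 4p = 5(1−p) → p = 5/9.
Probability on s2 is 1 − 5/9 = 4/9.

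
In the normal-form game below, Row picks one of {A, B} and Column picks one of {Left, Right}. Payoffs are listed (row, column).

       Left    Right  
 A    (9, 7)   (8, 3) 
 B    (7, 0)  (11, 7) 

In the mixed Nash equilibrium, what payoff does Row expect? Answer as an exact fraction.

43/5

Column mixes with probability q on Left, chosen so Row is indifferent: 9q + 8(1−q) = 7q + 11(1−q) gives q = 3/5.
Row's expected payoff (from either row, since indifferent) is 9·3/5 + 8·2/5 = 43/5.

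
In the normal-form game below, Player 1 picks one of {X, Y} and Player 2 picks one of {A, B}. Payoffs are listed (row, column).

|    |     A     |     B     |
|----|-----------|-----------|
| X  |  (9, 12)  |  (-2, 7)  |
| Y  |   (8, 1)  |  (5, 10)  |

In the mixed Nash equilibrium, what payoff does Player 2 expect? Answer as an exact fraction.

113/14

Player 1 mixes with probability p on X, chosen so Player 2 is indifferent: 12p + 1(1−p) = 7p + 10(1−p) gives p = 9/14.
Player 2's expected payoff is 12·9/14 + 1·5/14 = 113/14.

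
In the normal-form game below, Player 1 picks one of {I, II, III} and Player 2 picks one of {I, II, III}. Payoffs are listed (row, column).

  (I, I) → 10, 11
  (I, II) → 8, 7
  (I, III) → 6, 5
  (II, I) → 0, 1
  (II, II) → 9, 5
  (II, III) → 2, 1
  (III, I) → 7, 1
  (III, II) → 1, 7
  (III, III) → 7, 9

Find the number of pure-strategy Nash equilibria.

3

Both I: Player 1 gets 10 (best alternative 7); Player 2 gets 11 (best alternative 7). Neither deviates — NE.
Both II: Player 1 gets 9 (best alternative 8); Player 2 gets 5 (best alternative 1). Neither deviates — NE.
Both III: Player 1 gets 7 (best alternative 6); Player 2 gets 9 (best alternative 7). Neither deviates — NE.
(II, I) is not a NE: Player 1 would switch to I (10 > 0).
No other cell survives both best-response checks, so there are 3 pure NE.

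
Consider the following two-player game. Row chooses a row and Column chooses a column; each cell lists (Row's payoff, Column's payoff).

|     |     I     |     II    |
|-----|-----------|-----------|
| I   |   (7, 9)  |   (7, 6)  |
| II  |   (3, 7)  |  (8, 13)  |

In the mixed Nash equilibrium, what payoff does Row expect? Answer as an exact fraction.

7

Column mixes with probability q on I, chosen so Row is indifferent: 7q + 7(1−q) = 3q + 8(1−q) gives q = 1/5.
Row's expected payoff (from either row, since indifferent) is 7·1/5 + 7·4/5 = 7.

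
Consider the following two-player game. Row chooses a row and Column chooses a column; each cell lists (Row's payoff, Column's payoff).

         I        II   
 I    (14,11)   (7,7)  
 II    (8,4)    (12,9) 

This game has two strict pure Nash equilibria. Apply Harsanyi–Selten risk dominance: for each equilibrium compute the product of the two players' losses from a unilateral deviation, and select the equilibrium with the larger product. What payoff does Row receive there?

At both I: Row loses 14 − 8 = 6 by deviating; Column loses 11 − 7 = 4. Product = 6·4 = 24.
At both II: Row loses 12 − 7 = 5 by deviating; Column loses 9 − 4 = 5. Product = 5·5 = 25.
25 > 24, so both II is risk-dominant. Row's payoff there is 12.

12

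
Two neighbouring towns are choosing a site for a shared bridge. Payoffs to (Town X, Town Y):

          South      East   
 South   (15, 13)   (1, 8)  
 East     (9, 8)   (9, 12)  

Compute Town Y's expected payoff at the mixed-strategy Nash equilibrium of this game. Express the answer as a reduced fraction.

92/9

Town X mixes with probability p on South, chosen so Town Y is indifferent: 13p + 8(1−p) = 8p + 12(1−p) gives p = 4/9.
Town Y's expected payoff is 13·4/9 + 8·5/9 = 92/9.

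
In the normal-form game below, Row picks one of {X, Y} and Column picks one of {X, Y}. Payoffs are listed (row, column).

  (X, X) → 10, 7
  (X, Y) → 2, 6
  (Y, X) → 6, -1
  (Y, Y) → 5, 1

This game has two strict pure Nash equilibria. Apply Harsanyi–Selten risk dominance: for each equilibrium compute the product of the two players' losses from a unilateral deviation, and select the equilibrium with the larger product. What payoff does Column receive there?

1

At both X: Row loses 10 − 6 = 4 by deviating; Column loses 7 − 6 = 1. Product = 4·1 = 4.
At both Y: Row loses 5 − 2 = 3 by deviating; Column loses 1 − (-1) = 2. Product = 3·2 = 6.
6 > 4, so both Y is risk-dominant. Column's payoff there is 1.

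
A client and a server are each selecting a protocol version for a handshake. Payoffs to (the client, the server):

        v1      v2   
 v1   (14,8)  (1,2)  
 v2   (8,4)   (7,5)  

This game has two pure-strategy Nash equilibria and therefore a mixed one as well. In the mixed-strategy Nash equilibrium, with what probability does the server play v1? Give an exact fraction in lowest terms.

The server's mix q on v1 must make the client indifferent between v1 and v2.
The client's payoff from v1: 14q + 1(1−q). From v2: 8q + 7(1−q).
Set equal: 6q = 6(1−q) → q = 6/12 = 1/2.

1/2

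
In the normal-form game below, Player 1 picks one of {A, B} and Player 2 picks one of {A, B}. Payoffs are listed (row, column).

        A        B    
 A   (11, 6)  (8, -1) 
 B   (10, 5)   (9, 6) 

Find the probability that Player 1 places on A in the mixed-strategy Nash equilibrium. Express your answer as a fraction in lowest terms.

Player 1's mix p on A must make Player 2 indifferent between A and B.
Player 2's payoff from A: 6p + 5(1−p). From B: (-1)p + 6(1−p).
Set equal: 7p = 1(1−p) → p = 1/8.

1/8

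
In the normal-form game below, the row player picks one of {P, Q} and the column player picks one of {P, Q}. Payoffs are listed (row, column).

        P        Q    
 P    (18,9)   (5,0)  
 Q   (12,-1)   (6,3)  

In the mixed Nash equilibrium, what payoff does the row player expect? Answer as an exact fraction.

The column player mixes with probability q on P, chosen so the row player is indifferent: 18q + 5(1−q) = 12q + 6(1−q) gives q = 1/7.
The row player's expected payoff (from either row, since indifferent) is 18·1/7 + 5·6/7 = 48/7.

48/7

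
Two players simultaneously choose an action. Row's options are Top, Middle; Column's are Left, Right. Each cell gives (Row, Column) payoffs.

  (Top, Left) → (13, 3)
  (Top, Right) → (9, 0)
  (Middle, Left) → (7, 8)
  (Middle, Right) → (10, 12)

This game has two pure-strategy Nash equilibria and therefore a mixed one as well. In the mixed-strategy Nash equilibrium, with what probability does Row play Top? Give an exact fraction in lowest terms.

4/7

Row's mix p on Top must make Column indifferent between Left and Right.
Column's payoff from Left: 3p + 8(1−p). From Right: 0p + 12(1−p).
Set equal: 3p = 4(1−p) → p = 4/7.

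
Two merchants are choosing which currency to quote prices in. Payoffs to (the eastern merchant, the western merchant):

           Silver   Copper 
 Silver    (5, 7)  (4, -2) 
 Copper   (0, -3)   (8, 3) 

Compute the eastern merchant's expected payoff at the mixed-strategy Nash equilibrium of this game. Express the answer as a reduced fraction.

The western merchant mixes with probability q on Silver, chosen so the eastern merchant is indifferent: 5q + 4(1−q) = 0q + 8(1−q) gives q = 4/9.
The eastern merchant's expected payoff (from either row, since indifferent) is 5·4/9 + 4·5/9 = 40/9.

40/9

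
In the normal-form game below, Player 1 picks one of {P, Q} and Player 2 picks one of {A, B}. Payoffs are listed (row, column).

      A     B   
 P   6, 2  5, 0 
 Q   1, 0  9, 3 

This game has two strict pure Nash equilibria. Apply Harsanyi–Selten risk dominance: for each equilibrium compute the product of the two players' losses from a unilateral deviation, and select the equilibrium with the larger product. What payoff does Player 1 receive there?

At (P, A): Player 1 loses 6 − 1 = 5 by deviating; Player 2 loses 2 − 0 = 2. Product = 5·2 = 10.
At (Q, B): Player 1 loses 9 − 5 = 4 by deviating; Player 2 loses 3 − 0 = 3. Product = 4·3 = 12.
12 > 10, so (Q, B) is risk-dominant. Player 1's payoff there is 9.

9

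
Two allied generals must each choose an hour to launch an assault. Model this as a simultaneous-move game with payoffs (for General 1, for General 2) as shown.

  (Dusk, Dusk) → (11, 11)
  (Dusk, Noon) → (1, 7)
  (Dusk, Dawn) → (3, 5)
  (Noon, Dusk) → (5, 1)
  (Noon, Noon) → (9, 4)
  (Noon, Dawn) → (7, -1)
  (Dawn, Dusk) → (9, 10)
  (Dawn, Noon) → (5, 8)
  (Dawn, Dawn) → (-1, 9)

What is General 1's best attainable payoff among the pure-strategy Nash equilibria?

Both Dusk is a pure NE (General 1: 11 ≥ 9; General 2: 11 ≥ 7). General 1 gets 11.
Both Noon is a pure NE (General 1: 9 ≥ 5; General 2: 4 ≥ 1). General 1 gets 9.
Every other cell has a profitable deviation for at least one player. Highest of {11, 9} is 11.

11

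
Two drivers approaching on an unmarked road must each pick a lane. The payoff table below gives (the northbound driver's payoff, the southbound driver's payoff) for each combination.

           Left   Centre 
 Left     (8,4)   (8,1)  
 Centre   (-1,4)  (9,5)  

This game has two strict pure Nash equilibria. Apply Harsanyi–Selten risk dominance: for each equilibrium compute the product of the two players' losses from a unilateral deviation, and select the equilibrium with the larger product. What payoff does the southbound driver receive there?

At both Left: the northbound driver loses 8 − (-1) = 9 by deviating; the southbound driver loses 4 − 1 = 3. Product = 9·3 = 27.
At both Centre: the northbound driver loses 9 − 8 = 1 by deviating; the southbound driver loses 5 − 4 = 1. Product = 1·1 = 1.
27 > 1, so both Left is risk-dominant. The southbound driver's payoff there is 4.

4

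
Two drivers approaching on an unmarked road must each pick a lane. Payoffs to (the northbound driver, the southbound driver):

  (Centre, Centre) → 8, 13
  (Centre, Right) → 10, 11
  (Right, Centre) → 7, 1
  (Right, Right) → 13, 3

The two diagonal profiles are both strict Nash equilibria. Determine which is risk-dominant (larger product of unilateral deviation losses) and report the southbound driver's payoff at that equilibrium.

At both Centre: the northbound driver loses 8 − 7 = 1 by deviating; the southbound driver loses 13 − 11 = 2. Product = 1·2 = 2.
At both Right: the northbound driver loses 13 − 10 = 3 by deviating; the southbound driver loses 3 − 1 = 2. Product = 3·2 = 6.
6 > 2, so both Right is risk-dominant. The southbound driver's payoff there is 3.

3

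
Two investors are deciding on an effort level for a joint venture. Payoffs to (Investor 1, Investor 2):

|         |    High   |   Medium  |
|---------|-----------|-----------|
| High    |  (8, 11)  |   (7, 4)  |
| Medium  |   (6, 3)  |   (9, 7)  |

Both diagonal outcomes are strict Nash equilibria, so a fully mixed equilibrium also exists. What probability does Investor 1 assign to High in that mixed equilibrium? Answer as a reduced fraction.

4/11

Investor 1's mix p on High must make Investor 2 indifferent between High and Medium.
Investor 2's payoff from High: 11p + 3(1−p). From Medium: 4p + 7(1−p).
Set equal: 7p = 4(1−p) → p = 4/11.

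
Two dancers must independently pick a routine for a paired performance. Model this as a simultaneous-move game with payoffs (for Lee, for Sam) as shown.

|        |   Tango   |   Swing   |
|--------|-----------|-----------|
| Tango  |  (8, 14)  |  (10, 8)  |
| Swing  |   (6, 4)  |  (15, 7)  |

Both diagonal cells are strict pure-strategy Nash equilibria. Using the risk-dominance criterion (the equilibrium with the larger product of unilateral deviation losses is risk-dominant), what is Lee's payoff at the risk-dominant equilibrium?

At both Tango: Lee loses 8 − 6 = 2 by deviating; Sam loses 14 − 8 = 6. Product = 2·6 = 12.
At both Swing: Lee loses 15 − 10 = 5 by deviating; Sam loses 7 − 4 = 3. Product = 5·3 = 15.
15 > 12, so both Swing is risk-dominant. Lee's payoff there is 15.

15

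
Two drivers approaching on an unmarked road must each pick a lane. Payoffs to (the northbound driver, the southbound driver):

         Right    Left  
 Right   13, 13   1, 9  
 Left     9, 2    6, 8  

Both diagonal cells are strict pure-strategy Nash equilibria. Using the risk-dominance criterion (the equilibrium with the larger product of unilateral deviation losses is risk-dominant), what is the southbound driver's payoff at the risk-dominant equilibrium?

8

At both Right: the northbound driver loses 13 − 9 = 4 by deviating; the southbound driver loses 13 − 9 = 4. Product = 4·4 = 16.
At both Left: the northbound driver loses 6 − 1 = 5 by deviating; the southbound driver loses 8 − 2 = 6. Product = 5·6 = 30.
30 > 16, so both Left is risk-dominant. The southbound driver's payoff there is 8.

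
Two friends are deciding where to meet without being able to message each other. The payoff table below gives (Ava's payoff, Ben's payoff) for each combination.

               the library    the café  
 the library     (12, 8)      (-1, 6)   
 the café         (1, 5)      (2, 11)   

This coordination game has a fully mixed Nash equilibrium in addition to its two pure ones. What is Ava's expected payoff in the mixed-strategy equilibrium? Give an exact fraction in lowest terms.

25/14

Ben mixes with probability q on the library, chosen so Ava is indifferent: 12q + (-1)(1−q) = 1q + 2(1−q) gives q = 3/14.
Ava's expected payoff (from either row, since indifferent) is 12·3/14 + (-1)·11/14 = 25/14.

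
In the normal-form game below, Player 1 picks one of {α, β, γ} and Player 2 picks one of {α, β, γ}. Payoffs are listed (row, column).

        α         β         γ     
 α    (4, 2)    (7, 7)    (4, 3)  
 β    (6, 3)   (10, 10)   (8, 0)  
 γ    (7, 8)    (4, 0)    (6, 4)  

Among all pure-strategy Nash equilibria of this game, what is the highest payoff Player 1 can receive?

Both β is a pure NE (Player 1: 10 ≥ 7; Player 2: 10 ≥ 3). Player 1 gets 10.
(γ, α) is a pure NE (Player 1: 7 ≥ 6; Player 2: 8 ≥ 4). Player 1 gets 7.
Every other cell has a profitable deviation for at least one player. Highest of {10, 7} is 10.

10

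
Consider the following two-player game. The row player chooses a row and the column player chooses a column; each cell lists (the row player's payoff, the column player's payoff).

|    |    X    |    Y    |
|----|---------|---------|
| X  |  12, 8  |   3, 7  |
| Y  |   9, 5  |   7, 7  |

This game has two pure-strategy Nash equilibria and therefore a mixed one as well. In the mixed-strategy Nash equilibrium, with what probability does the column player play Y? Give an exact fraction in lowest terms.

The column player's mix q on X must make the row player indifferent between X and Y.
The row player's payoff from X: 12q + 3(1−q). From Y: 9q + 7(1−q).
Set equal: 3q = 4(1−q) → q = 4/7.
Probability on Y is 1 − 4/7 = 3/7.

3/7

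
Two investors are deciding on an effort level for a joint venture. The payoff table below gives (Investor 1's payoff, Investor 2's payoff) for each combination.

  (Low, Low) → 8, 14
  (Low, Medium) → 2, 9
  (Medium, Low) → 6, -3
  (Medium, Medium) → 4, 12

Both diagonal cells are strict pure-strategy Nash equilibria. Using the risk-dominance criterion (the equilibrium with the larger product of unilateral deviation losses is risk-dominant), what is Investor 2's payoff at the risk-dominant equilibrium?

12

At both Low: Investor 1 loses 8 − 6 = 2 by deviating; Investor 2 loses 14 − 9 = 5. Product = 2·5 = 10.
At both Medium: Investor 1 loses 4 − 2 = 2 by deviating; Investor 2 loses 12 − (-3) = 15. Product = 2·15 = 30.
30 > 10, so both Medium is risk-dominant. Investor 2's payoff there is 12.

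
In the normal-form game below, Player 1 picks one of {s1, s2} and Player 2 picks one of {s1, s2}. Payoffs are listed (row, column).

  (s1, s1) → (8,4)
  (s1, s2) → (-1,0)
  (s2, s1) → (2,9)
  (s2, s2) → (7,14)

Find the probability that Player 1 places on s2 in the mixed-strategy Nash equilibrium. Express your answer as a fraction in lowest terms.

Player 1's mix p on s1 must make Player 2 indifferent between s1 and s2.
Player 2's payoff from s1: 4p + 9(1−p). From s2: 0p + 14(1−p).
Set equal: 4p = 5(1−p) → p = 5/9.
Probability on s2 is 1 − 5/9 = 4/9.

4/9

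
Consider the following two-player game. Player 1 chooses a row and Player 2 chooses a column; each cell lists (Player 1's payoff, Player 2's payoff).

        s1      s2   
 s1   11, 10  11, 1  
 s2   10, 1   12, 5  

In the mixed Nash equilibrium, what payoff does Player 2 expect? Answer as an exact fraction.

49/13

Player 1 mixes with probability p on s1, chosen so Player 2 is indifferent: 10p + 1(1−p) = 1p + 5(1−p) gives p = 4/13.
Player 2's expected payoff is 10·4/13 + 1·9/13 = 49/13.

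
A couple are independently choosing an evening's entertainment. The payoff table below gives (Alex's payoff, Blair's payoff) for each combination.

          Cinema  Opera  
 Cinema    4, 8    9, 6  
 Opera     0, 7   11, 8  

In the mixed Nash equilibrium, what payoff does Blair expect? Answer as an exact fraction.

Alex mixes with probability p on Cinema, chosen so Blair is indifferent: 8p + 7(1−p) = 6p + 8(1−p) gives p = 1/3.
Blair's expected payoff is 8·1/3 + 7·2/3 = 22/3.

22/3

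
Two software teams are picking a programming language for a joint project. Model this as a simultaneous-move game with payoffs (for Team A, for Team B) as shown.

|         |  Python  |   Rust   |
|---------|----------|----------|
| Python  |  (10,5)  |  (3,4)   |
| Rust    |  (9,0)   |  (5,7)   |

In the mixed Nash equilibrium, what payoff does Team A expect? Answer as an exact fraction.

23/3

Team B mixes with probability q on Python, chosen so Team A is indifferent: 10q + 3(1−q) = 9q + 5(1−q) gives q = 2/3.
Team A's expected payoff (from either row, since indifferent) is 10·2/3 + 3·1/3 = 23/3.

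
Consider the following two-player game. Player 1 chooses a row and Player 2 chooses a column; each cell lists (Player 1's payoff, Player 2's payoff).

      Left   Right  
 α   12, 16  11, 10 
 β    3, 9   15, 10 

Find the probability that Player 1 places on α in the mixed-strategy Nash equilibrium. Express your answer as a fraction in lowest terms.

1/7

Player 1's mix p on α must make Player 2 indifferent between Left and Right.
Player 2's payoff from Left: 16p + 9(1−p). From Right: 10p + 10(1−p).
Set equal: 6p = 1(1−p) → p = 1/7.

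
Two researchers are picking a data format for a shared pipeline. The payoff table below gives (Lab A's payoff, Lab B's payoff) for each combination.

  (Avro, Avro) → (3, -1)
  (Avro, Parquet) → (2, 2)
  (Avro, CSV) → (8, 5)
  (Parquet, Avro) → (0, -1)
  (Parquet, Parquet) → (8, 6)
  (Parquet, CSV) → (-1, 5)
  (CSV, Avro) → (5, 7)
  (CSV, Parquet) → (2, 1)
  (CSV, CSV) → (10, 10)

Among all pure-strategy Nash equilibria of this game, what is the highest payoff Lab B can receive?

Both Parquet is a pure NE (Lab A: 8 ≥ 2; Lab B: 6 ≥ 5). Lab B gets 6.
Both CSV is a pure NE (Lab A: 10 ≥ 8; Lab B: 10 ≥ 7). Lab B gets 10.
Every other cell has a profitable deviation for at least one player. Highest of {6, 10} is 10.

10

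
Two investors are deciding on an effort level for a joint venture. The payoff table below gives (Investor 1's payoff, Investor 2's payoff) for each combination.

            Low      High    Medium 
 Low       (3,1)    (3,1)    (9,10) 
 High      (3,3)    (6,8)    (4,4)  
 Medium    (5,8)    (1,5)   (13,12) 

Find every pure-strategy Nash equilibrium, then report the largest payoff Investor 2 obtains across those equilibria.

Both High is a pure NE (Investor 1: 6 ≥ 3; Investor 2: 8 ≥ 4). Investor 2 gets 8.
Both Medium is a pure NE (Investor 1: 13 ≥ 9; Investor 2: 12 ≥ 8). Investor 2 gets 12.
Every other cell has a profitable deviation for at least one player. Highest of {8, 12} is 12.

12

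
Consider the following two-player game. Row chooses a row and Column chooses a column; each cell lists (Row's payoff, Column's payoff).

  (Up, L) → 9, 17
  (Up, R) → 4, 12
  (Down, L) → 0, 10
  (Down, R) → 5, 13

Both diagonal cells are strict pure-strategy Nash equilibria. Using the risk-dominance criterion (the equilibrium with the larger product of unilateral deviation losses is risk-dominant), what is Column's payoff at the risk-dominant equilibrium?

At (Up, L): Row loses 9 − 0 = 9 by deviating; Column loses 17 − 12 = 5. Product = 9·5 = 45.
At (Down, R): Row loses 5 − 4 = 1 by deviating; Column loses 13 − 10 = 3. Product = 1·3 = 3.
45 > 3, so (Up, L) is risk-dominant. Column's payoff there is 17.

17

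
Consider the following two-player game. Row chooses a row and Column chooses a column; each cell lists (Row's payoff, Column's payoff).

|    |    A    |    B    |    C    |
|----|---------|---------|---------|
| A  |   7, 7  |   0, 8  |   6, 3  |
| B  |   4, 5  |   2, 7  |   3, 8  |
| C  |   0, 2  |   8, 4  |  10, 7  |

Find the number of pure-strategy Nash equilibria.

1

Both C: Row gets 10 (best alternative 6); Column gets 7 (best alternative 4). Neither deviates — NE.
Both B is not a NE: Row would switch to C (8 > 2).
No other cell survives both best-response checks, so there is 1 pure NE.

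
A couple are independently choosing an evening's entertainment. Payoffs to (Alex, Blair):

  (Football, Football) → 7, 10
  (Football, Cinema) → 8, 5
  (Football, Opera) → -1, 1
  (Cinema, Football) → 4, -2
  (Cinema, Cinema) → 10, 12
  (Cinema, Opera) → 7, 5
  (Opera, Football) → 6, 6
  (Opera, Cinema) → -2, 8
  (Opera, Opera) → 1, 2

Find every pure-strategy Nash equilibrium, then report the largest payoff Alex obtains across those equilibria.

10

Both Football is a pure NE (Alex: 7 ≥ 6; Blair: 10 ≥ 5). Alex gets 7.
Both Cinema is a pure NE (Alex: 10 ≥ 8; Blair: 12 ≥ 5). Alex gets 10.
Every other cell has a profitable deviation for at least one player. Highest of {7, 10} is 10.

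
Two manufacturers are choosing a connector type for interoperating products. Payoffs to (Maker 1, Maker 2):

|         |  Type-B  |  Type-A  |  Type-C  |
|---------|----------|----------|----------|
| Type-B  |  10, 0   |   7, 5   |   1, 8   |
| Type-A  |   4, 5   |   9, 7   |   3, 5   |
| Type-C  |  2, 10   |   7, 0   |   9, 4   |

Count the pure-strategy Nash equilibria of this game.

1

Both Type-A: Maker 1 gets 9 (best alternative 7); Maker 2 gets 7 (best alternative 5). Neither deviates — NE.
Both Type-C is not a NE: Maker 2 would switch to Type-B (10 > 4).
No other cell survives both best-response checks, so there is 1 pure NE.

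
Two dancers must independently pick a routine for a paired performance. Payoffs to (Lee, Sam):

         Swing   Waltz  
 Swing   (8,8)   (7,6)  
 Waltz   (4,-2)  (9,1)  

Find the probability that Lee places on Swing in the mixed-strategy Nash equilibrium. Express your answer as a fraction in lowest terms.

Lee's mix p on Swing must make Sam indifferent between Swing and Waltz.
Sam's payoff from Swing: 8p + (-2)(1−p). From Waltz: 6p + 1(1−p).
Set equal: 2p = 3(1−p) → p = 3/5.

3/5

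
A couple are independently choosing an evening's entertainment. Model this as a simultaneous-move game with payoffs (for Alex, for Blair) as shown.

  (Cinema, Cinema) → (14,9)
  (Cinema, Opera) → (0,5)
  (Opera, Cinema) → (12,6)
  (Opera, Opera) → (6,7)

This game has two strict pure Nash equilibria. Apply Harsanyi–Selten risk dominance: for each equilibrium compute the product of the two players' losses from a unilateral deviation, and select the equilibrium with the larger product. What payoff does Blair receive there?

9

At both Cinema: Alex loses 14 − 12 = 2 by deviating; Blair loses 9 − 5 = 4. Product = 2·4 = 8.
At both Opera: Alex loses 6 − 0 = 6 by deviating; Blair loses 7 − 6 = 1. Product = 6·1 = 6.
8 > 6, so both Cinema is risk-dominant. Blair's payoff there is 9.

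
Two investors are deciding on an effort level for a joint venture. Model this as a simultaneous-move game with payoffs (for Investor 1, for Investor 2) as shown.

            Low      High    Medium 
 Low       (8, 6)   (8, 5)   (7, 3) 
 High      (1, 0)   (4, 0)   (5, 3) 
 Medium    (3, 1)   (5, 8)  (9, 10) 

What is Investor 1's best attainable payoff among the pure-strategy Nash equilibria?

Both Low is a pure NE (Investor 1: 8 ≥ 3; Investor 2: 6 ≥ 5). Investor 1 gets 8.
Both Medium is a pure NE (Investor 1: 9 ≥ 7; Investor 2: 10 ≥ 8). Investor 1 gets 9.
Every other cell has a profitable deviation for at least one player. Highest of {8, 9} is 9.

9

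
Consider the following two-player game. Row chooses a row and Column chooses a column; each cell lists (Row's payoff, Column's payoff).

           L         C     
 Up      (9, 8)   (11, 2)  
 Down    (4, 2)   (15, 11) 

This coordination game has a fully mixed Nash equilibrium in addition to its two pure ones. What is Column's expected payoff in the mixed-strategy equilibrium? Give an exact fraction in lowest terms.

28/5

Row mixes with probability p on Up, chosen so Column is indifferent: 8p + 2(1−p) = 2p + 11(1−p) gives p = 3/5.
Column's expected payoff is 8·3/5 + 2·2/5 = 28/5.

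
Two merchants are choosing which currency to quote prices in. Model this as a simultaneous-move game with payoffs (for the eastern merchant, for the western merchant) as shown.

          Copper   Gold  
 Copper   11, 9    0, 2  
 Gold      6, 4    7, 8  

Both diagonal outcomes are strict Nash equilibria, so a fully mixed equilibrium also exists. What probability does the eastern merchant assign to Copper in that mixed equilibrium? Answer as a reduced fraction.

The eastern merchant's mix p on Copper must make the western merchant indifferent between Copper and Gold.
The western merchant's payoff from Copper: 9p + 4(1−p). From Gold: 2p + 8(1−p).
Set equal: 7p = 4(1−p) → p = 4/11.

4/11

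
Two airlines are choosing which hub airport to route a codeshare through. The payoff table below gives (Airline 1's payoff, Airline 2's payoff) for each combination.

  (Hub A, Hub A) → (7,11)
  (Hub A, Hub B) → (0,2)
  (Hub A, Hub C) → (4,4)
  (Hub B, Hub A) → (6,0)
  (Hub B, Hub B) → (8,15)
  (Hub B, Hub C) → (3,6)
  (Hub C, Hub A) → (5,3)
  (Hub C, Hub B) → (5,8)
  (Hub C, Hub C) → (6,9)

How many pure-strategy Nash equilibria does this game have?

Both Hub A: Airline 1 gets 7 (best alternative 6); Airline 2 gets 11 (best alternative 4). Neither deviates — NE.
Both Hub B: Airline 1 gets 8 (best alternative 5); Airline 2 gets 15 (best alternative 6). Neither deviates — NE.
Both Hub C: Airline 1 gets 6 (best alternative 4); Airline 2 gets 9 (best alternative 8). Neither deviates — NE.
(Hub B, Hub C) is not a NE: Airline 1 would switch to Hub C (6 > 3).
No other cell survives both best-response checks, so there are 3 pure NE.

3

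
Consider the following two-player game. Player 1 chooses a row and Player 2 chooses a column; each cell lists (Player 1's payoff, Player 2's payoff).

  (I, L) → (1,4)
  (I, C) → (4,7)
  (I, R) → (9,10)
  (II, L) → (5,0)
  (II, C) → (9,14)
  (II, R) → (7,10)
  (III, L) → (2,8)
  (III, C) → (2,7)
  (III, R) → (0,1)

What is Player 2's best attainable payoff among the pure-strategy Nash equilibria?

(I, R) is a pure NE (Player 1: 9 ≥ 7; Player 2: 10 ≥ 7). Player 2 gets 10.
(II, C) is a pure NE (Player 1: 9 ≥ 4; Player 2: 14 ≥ 10). Player 2 gets 14.
Every other cell has a profitable deviation for at least one player. Highest of {10, 14} is 14.

14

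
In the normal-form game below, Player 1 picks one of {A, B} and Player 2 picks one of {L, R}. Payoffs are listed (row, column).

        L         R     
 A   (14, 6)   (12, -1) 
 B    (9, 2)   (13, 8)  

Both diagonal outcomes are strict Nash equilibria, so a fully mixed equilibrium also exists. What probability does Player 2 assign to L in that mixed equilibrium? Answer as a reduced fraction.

1/6

Player 2's mix q on L must make Player 1 indifferent between A and B.
Player 1's payoff from A: 14q + 12(1−q). From B: 9q + 13(1−q).
Set equal: 5q = 1(1−q) → q = 1/6.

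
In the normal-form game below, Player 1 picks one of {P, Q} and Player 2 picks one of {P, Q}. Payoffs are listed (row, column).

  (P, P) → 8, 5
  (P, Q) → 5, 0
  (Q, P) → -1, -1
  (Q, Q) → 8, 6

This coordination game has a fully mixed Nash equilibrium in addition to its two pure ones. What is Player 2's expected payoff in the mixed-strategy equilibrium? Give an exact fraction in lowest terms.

5/2

Player 1 mixes with probability p on P, chosen so Player 2 is indifferent: 5p + (-1)(1−p) = 0p + 6(1−p) gives p = 7/12.
Player 2's expected payoff is 5·7/12 + (-1)·5/12 = 5/2.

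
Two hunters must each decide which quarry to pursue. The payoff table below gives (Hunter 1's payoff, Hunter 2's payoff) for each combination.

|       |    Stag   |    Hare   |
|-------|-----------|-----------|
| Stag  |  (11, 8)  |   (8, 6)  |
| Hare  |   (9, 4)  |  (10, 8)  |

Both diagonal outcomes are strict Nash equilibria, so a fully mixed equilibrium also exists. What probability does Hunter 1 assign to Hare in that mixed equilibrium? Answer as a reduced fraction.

Hunter 1's mix p on Stag must make Hunter 2 indifferent between Stag and Hare.
Hunter 2's payoff from Stag: 8p + 4(1−p). From Hare: 6p + 8(1−p).
Set equal: 2p = 4(1−p) → p = 4/6 = 2/3.
Probability on Hare is 1 − 2/3 = 1/3.

1/3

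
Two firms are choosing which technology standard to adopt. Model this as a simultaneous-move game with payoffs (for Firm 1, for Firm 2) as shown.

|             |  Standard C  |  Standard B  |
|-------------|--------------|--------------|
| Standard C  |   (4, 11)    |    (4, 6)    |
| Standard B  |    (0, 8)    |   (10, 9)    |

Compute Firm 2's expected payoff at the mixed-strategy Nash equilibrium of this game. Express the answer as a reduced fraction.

Firm 1 mixes with probability p on Standard C, chosen so Firm 2 is indifferent: 11p + 8(1−p) = 6p + 9(1−p) gives p = 1/6.
Firm 2's expected payoff is 11·1/6 + 8·5/6 = 17/2.

17/2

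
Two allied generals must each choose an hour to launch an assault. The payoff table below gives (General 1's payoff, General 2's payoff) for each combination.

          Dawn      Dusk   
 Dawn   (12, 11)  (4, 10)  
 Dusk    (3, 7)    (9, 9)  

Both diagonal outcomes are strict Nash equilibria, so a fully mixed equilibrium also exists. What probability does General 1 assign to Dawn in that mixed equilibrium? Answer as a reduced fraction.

2/3

General 1's mix p on Dawn must make General 2 indifferent between Dawn and Dusk.
General 2's payoff from Dawn: 11p + 7(1−p). From Dusk: 10p + 9(1−p).
Set equal: 1p = 2(1−p) → p = 2/3.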